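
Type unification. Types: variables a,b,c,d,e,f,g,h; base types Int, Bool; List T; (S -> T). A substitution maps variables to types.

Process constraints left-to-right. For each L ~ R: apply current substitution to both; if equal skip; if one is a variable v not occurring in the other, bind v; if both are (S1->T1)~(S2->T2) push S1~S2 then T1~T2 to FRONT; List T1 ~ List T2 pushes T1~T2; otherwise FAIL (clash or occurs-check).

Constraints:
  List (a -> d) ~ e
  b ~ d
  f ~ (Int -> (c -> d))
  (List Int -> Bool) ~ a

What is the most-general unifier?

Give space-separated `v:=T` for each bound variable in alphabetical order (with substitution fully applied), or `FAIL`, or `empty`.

step 1: unify List (a -> d) ~ e  [subst: {-} | 3 pending]
  bind e := List (a -> d)
step 2: unify b ~ d  [subst: {e:=List (a -> d)} | 2 pending]
  bind b := d
step 3: unify f ~ (Int -> (c -> d))  [subst: {e:=List (a -> d), b:=d} | 1 pending]
  bind f := (Int -> (c -> d))
step 4: unify (List Int -> Bool) ~ a  [subst: {e:=List (a -> d), b:=d, f:=(Int -> (c -> d))} | 0 pending]
  bind a := (List Int -> Bool)

Answer: a:=(List Int -> Bool) b:=d e:=List ((List Int -> Bool) -> d) f:=(Int -> (c -> d))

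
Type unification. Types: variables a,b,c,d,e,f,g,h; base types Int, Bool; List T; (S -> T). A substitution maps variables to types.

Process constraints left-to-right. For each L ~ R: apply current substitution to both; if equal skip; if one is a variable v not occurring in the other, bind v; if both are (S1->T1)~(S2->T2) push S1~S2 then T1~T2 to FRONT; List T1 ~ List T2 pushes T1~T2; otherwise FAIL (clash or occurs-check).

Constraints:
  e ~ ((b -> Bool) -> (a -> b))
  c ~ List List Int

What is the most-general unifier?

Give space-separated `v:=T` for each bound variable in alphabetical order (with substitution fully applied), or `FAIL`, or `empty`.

step 1: unify e ~ ((b -> Bool) -> (a -> b))  [subst: {-} | 1 pending]
  bind e := ((b -> Bool) -> (a -> b))
step 2: unify c ~ List List Int  [subst: {e:=((b -> Bool) -> (a -> b))} | 0 pending]
  bind c := List List Int

Answer: c:=List List Int e:=((b -> Bool) -> (a -> b))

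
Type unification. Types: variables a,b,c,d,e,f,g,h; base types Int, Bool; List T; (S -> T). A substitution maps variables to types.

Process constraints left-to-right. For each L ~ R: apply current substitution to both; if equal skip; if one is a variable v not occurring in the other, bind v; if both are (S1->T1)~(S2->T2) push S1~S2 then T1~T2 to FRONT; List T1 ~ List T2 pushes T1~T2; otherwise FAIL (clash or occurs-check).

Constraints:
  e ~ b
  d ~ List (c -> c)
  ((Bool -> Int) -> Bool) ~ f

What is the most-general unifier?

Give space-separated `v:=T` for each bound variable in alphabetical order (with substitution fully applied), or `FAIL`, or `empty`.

Answer: d:=List (c -> c) e:=b f:=((Bool -> Int) -> Bool)

Derivation:
step 1: unify e ~ b  [subst: {-} | 2 pending]
  bind e := b
step 2: unify d ~ List (c -> c)  [subst: {e:=b} | 1 pending]
  bind d := List (c -> c)
step 3: unify ((Bool -> Int) -> Bool) ~ f  [subst: {e:=b, d:=List (c -> c)} | 0 pending]
  bind f := ((Bool -> Int) -> Bool)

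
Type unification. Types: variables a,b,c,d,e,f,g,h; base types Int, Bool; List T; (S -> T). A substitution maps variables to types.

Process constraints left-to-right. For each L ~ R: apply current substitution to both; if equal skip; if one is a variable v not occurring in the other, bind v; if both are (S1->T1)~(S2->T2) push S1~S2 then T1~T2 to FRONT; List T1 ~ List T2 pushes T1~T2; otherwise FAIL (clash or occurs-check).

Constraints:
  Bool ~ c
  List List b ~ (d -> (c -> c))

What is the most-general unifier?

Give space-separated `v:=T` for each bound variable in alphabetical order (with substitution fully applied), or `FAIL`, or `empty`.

Answer: FAIL

Derivation:
step 1: unify Bool ~ c  [subst: {-} | 1 pending]
  bind c := Bool
step 2: unify List List b ~ (d -> (Bool -> Bool))  [subst: {c:=Bool} | 0 pending]
  clash: List List b vs (d -> (Bool -> Bool))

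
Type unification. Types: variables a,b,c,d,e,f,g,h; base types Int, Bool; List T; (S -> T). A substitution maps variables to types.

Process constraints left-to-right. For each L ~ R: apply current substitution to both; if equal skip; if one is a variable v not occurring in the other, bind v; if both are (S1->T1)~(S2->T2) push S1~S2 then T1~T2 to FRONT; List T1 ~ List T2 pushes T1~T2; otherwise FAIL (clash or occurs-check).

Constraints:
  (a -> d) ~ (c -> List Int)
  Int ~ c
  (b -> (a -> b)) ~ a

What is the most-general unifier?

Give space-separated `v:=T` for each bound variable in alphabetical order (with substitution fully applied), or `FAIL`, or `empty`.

step 1: unify (a -> d) ~ (c -> List Int)  [subst: {-} | 2 pending]
  -> decompose arrow: push a~c, d~List Int
step 2: unify a ~ c  [subst: {-} | 3 pending]
  bind a := c
step 3: unify d ~ List Int  [subst: {a:=c} | 2 pending]
  bind d := List Int
step 4: unify Int ~ c  [subst: {a:=c, d:=List Int} | 1 pending]
  bind c := Int
step 5: unify (b -> (Int -> b)) ~ Int  [subst: {a:=c, d:=List Int, c:=Int} | 0 pending]
  clash: (b -> (Int -> b)) vs Int

Answer: FAIL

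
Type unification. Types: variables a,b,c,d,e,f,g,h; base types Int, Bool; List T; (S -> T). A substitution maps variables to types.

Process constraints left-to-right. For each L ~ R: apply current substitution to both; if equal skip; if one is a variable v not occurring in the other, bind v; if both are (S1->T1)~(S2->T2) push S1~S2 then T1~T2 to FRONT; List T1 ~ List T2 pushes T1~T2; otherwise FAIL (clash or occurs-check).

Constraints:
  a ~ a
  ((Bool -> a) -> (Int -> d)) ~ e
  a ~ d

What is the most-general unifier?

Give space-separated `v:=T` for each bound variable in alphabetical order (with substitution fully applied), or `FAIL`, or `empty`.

Answer: a:=d e:=((Bool -> d) -> (Int -> d))

Derivation:
step 1: unify a ~ a  [subst: {-} | 2 pending]
  -> identical, skip
step 2: unify ((Bool -> a) -> (Int -> d)) ~ e  [subst: {-} | 1 pending]
  bind e := ((Bool -> a) -> (Int -> d))
step 3: unify a ~ d  [subst: {e:=((Bool -> a) -> (Int -> d))} | 0 pending]
  bind a := d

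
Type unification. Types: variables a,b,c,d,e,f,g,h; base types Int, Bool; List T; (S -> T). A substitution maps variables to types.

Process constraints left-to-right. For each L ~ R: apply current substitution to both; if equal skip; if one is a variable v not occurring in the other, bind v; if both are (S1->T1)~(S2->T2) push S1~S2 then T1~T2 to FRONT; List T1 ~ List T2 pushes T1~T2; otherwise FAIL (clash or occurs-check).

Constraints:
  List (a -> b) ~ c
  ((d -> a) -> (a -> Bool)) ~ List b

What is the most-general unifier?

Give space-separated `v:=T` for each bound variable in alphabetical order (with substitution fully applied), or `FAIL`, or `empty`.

step 1: unify List (a -> b) ~ c  [subst: {-} | 1 pending]
  bind c := List (a -> b)
step 2: unify ((d -> a) -> (a -> Bool)) ~ List b  [subst: {c:=List (a -> b)} | 0 pending]
  clash: ((d -> a) -> (a -> Bool)) vs List b

Answer: FAIL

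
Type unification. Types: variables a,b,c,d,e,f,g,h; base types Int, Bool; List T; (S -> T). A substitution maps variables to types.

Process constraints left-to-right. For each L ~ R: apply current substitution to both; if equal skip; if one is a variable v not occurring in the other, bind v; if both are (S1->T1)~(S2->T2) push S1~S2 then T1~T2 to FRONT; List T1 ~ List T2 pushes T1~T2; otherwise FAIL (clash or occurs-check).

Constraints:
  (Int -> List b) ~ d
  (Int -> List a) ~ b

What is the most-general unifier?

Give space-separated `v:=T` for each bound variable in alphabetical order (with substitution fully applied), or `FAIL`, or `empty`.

Answer: b:=(Int -> List a) d:=(Int -> List (Int -> List a))

Derivation:
step 1: unify (Int -> List b) ~ d  [subst: {-} | 1 pending]
  bind d := (Int -> List b)
step 2: unify (Int -> List a) ~ b  [subst: {d:=(Int -> List b)} | 0 pending]
  bind b := (Int -> List a)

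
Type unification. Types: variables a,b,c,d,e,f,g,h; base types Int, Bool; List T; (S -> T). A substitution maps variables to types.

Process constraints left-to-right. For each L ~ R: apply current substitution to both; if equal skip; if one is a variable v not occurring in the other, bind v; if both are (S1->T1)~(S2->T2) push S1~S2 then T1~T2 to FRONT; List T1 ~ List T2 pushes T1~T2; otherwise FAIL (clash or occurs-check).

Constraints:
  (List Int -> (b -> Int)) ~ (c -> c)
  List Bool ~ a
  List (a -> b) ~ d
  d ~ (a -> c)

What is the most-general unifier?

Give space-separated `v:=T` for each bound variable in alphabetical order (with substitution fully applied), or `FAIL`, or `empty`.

step 1: unify (List Int -> (b -> Int)) ~ (c -> c)  [subst: {-} | 3 pending]
  -> decompose arrow: push List Int~c, (b -> Int)~c
step 2: unify List Int ~ c  [subst: {-} | 4 pending]
  bind c := List Int
step 3: unify (b -> Int) ~ List Int  [subst: {c:=List Int} | 3 pending]
  clash: (b -> Int) vs List Int

Answer: FAIL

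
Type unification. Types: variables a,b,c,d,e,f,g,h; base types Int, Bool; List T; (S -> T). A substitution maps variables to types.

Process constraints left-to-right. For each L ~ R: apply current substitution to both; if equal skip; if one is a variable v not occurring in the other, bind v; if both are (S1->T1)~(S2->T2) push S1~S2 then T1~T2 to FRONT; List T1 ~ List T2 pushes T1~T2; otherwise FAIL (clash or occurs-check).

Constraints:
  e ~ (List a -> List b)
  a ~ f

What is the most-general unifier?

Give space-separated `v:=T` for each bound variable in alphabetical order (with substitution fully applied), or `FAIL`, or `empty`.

step 1: unify e ~ (List a -> List b)  [subst: {-} | 1 pending]
  bind e := (List a -> List b)
step 2: unify a ~ f  [subst: {e:=(List a -> List b)} | 0 pending]
  bind a := f

Answer: a:=f e:=(List f -> List b)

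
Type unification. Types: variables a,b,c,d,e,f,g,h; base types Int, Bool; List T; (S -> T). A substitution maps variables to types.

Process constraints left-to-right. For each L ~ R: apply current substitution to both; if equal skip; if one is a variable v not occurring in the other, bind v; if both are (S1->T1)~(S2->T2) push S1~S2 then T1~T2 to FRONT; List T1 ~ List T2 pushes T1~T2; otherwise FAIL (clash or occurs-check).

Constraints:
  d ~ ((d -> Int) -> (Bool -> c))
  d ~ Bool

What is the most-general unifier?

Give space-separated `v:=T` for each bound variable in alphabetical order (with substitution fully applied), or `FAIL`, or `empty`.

step 1: unify d ~ ((d -> Int) -> (Bool -> c))  [subst: {-} | 1 pending]
  occurs-check fail: d in ((d -> Int) -> (Bool -> c))

Answer: FAIL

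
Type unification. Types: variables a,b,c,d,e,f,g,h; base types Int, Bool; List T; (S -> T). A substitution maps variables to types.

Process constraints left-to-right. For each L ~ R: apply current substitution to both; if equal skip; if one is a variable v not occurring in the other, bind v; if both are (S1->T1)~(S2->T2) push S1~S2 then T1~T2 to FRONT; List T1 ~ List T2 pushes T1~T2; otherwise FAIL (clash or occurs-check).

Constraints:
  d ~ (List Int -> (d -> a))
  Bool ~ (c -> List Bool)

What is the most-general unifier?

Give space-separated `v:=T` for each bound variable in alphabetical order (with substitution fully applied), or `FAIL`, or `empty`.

step 1: unify d ~ (List Int -> (d -> a))  [subst: {-} | 1 pending]
  occurs-check fail: d in (List Int -> (d -> a))

Answer: FAIL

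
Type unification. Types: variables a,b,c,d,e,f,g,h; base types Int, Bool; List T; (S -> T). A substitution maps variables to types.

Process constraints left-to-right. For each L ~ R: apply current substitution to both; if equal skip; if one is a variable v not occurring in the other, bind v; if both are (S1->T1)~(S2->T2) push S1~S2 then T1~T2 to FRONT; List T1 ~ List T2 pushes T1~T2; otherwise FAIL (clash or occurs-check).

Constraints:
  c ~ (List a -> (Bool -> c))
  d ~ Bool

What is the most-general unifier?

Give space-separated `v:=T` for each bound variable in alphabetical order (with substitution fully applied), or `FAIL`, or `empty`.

Answer: FAIL

Derivation:
step 1: unify c ~ (List a -> (Bool -> c))  [subst: {-} | 1 pending]
  occurs-check fail: c in (List a -> (Bool -> c))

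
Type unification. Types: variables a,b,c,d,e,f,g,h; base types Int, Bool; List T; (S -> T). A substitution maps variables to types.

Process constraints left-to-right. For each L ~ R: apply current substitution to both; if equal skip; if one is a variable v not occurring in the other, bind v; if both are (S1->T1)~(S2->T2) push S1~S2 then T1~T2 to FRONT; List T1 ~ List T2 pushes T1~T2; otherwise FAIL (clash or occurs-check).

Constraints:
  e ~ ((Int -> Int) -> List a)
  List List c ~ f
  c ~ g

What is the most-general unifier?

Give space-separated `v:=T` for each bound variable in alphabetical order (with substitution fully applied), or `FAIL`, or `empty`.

Answer: c:=g e:=((Int -> Int) -> List a) f:=List List g

Derivation:
step 1: unify e ~ ((Int -> Int) -> List a)  [subst: {-} | 2 pending]
  bind e := ((Int -> Int) -> List a)
step 2: unify List List c ~ f  [subst: {e:=((Int -> Int) -> List a)} | 1 pending]
  bind f := List List c
step 3: unify c ~ g  [subst: {e:=((Int -> Int) -> List a), f:=List List c} | 0 pending]
  bind c := g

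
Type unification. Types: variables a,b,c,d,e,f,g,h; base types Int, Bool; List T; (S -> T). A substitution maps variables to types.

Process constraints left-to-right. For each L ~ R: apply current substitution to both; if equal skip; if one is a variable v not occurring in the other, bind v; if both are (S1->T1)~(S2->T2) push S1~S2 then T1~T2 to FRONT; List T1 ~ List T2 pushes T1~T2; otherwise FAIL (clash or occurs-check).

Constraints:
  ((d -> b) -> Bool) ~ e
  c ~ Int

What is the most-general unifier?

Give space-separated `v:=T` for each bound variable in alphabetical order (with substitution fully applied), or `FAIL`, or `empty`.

step 1: unify ((d -> b) -> Bool) ~ e  [subst: {-} | 1 pending]
  bind e := ((d -> b) -> Bool)
step 2: unify c ~ Int  [subst: {e:=((d -> b) -> Bool)} | 0 pending]
  bind c := Int

Answer: c:=Int e:=((d -> b) -> Bool)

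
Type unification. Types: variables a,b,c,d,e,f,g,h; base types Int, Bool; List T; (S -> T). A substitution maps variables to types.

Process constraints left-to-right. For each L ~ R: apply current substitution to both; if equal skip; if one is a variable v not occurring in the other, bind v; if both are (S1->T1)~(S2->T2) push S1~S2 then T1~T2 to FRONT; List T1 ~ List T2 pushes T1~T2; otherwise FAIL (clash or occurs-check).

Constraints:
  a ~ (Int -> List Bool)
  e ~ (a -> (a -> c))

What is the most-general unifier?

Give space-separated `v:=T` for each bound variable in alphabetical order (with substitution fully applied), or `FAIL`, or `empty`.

step 1: unify a ~ (Int -> List Bool)  [subst: {-} | 1 pending]
  bind a := (Int -> List Bool)
step 2: unify e ~ ((Int -> List Bool) -> ((Int -> List Bool) -> c))  [subst: {a:=(Int -> List Bool)} | 0 pending]
  bind e := ((Int -> List Bool) -> ((Int -> List Bool) -> c))

Answer: a:=(Int -> List Bool) e:=((Int -> List Bool) -> ((Int -> List Bool) -> c))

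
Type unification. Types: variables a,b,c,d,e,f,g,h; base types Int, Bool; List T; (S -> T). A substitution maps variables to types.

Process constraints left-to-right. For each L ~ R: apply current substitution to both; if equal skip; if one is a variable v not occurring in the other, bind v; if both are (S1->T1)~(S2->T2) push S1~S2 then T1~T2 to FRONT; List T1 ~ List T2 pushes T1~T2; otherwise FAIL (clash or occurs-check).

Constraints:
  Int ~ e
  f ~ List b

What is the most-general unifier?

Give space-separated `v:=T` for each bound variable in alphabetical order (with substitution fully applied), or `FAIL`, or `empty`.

step 1: unify Int ~ e  [subst: {-} | 1 pending]
  bind e := Int
step 2: unify f ~ List b  [subst: {e:=Int} | 0 pending]
  bind f := List b

Answer: e:=Int f:=List b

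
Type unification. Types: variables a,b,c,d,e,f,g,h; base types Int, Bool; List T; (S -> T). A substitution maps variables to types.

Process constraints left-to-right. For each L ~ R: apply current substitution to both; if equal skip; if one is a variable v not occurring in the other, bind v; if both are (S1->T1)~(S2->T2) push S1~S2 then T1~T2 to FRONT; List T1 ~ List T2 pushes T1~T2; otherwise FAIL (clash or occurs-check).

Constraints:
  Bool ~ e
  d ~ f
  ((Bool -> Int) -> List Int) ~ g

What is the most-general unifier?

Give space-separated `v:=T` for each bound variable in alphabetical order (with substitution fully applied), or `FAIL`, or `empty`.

step 1: unify Bool ~ e  [subst: {-} | 2 pending]
  bind e := Bool
step 2: unify d ~ f  [subst: {e:=Bool} | 1 pending]
  bind d := f
step 3: unify ((Bool -> Int) -> List Int) ~ g  [subst: {e:=Bool, d:=f} | 0 pending]
  bind g := ((Bool -> Int) -> List Int)

Answer: d:=f e:=Bool g:=((Bool -> Int) -> List Int)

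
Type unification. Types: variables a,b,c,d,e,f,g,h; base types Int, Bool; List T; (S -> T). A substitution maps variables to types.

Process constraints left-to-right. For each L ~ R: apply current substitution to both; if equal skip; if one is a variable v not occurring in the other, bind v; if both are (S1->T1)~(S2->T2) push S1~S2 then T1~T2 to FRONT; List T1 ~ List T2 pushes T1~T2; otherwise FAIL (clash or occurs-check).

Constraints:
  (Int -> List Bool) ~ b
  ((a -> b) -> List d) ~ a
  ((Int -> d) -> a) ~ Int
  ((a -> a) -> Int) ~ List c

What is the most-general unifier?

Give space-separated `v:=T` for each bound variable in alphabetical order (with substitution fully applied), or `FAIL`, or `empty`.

Answer: FAIL

Derivation:
step 1: unify (Int -> List Bool) ~ b  [subst: {-} | 3 pending]
  bind b := (Int -> List Bool)
step 2: unify ((a -> (Int -> List Bool)) -> List d) ~ a  [subst: {b:=(Int -> List Bool)} | 2 pending]
  occurs-check fail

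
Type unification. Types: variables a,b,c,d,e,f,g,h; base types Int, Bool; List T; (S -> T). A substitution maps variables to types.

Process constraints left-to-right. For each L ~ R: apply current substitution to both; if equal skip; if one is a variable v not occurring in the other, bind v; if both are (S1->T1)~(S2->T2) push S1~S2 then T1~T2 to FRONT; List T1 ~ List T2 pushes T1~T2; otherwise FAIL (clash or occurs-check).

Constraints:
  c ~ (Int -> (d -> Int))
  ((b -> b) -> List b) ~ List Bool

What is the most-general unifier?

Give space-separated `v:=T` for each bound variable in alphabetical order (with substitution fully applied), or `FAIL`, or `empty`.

step 1: unify c ~ (Int -> (d -> Int))  [subst: {-} | 1 pending]
  bind c := (Int -> (d -> Int))
step 2: unify ((b -> b) -> List b) ~ List Bool  [subst: {c:=(Int -> (d -> Int))} | 0 pending]
  clash: ((b -> b) -> List b) vs List Bool

Answer: FAIL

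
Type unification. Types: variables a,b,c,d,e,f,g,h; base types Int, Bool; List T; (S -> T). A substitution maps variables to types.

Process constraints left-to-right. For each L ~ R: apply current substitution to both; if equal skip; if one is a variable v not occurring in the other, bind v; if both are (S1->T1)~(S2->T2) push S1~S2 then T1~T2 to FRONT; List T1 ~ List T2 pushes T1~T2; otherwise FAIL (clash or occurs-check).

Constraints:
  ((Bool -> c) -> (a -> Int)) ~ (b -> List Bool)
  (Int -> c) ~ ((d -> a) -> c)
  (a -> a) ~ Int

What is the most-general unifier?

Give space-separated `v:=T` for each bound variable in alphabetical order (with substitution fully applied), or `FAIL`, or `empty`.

Answer: FAIL

Derivation:
step 1: unify ((Bool -> c) -> (a -> Int)) ~ (b -> List Bool)  [subst: {-} | 2 pending]
  -> decompose arrow: push (Bool -> c)~b, (a -> Int)~List Bool
step 2: unify (Bool -> c) ~ b  [subst: {-} | 3 pending]
  bind b := (Bool -> c)
step 3: unify (a -> Int) ~ List Bool  [subst: {b:=(Bool -> c)} | 2 pending]
  clash: (a -> Int) vs List Bool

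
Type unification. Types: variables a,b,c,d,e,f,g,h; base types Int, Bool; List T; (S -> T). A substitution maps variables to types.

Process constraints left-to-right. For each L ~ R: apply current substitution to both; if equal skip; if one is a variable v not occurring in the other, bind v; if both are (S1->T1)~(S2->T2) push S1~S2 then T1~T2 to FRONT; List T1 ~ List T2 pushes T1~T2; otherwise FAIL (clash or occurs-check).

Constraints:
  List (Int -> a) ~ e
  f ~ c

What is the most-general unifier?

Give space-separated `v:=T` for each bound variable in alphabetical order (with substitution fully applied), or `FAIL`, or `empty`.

step 1: unify List (Int -> a) ~ e  [subst: {-} | 1 pending]
  bind e := List (Int -> a)
step 2: unify f ~ c  [subst: {e:=List (Int -> a)} | 0 pending]
  bind f := c

Answer: e:=List (Int -> a) f:=c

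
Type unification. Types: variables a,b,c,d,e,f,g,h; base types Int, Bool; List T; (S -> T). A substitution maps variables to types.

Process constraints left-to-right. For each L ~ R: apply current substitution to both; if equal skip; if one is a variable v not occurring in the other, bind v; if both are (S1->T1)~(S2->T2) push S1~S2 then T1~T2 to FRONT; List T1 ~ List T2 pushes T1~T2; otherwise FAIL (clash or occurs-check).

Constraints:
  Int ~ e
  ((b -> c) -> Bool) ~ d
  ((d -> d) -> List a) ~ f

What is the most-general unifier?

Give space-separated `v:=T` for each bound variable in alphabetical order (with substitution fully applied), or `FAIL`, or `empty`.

step 1: unify Int ~ e  [subst: {-} | 2 pending]
  bind e := Int
step 2: unify ((b -> c) -> Bool) ~ d  [subst: {e:=Int} | 1 pending]
  bind d := ((b -> c) -> Bool)
step 3: unify ((((b -> c) -> Bool) -> ((b -> c) -> Bool)) -> List a) ~ f  [subst: {e:=Int, d:=((b -> c) -> Bool)} | 0 pending]
  bind f := ((((b -> c) -> Bool) -> ((b -> c) -> Bool)) -> List a)

Answer: d:=((b -> c) -> Bool) e:=Int f:=((((b -> c) -> Bool) -> ((b -> c) -> Bool)) -> List a)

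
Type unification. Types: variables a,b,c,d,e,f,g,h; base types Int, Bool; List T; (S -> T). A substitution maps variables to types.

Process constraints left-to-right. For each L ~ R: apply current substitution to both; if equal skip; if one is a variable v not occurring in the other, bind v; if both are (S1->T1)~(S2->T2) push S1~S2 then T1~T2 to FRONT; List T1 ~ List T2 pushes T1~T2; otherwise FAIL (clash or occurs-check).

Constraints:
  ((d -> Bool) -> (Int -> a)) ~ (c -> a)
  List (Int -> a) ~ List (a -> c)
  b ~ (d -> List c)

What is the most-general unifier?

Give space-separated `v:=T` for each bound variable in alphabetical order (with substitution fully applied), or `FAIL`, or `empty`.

Answer: FAIL

Derivation:
step 1: unify ((d -> Bool) -> (Int -> a)) ~ (c -> a)  [subst: {-} | 2 pending]
  -> decompose arrow: push (d -> Bool)~c, (Int -> a)~a
step 2: unify (d -> Bool) ~ c  [subst: {-} | 3 pending]
  bind c := (d -> Bool)
step 3: unify (Int -> a) ~ a  [subst: {c:=(d -> Bool)} | 2 pending]
  occurs-check fail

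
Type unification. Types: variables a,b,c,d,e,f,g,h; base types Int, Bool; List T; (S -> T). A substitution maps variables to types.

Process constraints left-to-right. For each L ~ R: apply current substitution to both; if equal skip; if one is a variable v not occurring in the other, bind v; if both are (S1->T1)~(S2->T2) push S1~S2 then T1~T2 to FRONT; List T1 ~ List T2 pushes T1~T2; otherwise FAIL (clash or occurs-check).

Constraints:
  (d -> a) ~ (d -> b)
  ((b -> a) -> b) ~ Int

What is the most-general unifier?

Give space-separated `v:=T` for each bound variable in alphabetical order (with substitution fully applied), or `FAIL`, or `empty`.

Answer: FAIL

Derivation:
step 1: unify (d -> a) ~ (d -> b)  [subst: {-} | 1 pending]
  -> decompose arrow: push d~d, a~b
step 2: unify d ~ d  [subst: {-} | 2 pending]
  -> identical, skip
step 3: unify a ~ b  [subst: {-} | 1 pending]
  bind a := b
step 4: unify ((b -> b) -> b) ~ Int  [subst: {a:=b} | 0 pending]
  clash: ((b -> b) -> b) vs Int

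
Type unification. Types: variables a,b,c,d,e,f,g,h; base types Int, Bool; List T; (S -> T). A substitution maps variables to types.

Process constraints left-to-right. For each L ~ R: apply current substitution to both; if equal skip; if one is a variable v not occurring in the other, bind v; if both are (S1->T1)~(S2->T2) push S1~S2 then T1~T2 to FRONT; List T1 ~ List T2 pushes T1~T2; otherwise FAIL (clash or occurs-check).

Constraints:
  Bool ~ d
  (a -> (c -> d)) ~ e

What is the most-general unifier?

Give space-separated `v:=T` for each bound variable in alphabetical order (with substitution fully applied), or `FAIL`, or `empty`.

step 1: unify Bool ~ d  [subst: {-} | 1 pending]
  bind d := Bool
step 2: unify (a -> (c -> Bool)) ~ e  [subst: {d:=Bool} | 0 pending]
  bind e := (a -> (c -> Bool))

Answer: d:=Bool e:=(a -> (c -> Bool))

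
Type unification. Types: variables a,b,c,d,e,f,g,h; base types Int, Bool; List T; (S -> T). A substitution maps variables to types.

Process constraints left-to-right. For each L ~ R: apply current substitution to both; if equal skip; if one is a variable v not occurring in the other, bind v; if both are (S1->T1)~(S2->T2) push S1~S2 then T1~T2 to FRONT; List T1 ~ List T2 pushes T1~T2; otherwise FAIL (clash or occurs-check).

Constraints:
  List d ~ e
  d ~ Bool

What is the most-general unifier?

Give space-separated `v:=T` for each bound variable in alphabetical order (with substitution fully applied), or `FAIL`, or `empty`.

Answer: d:=Bool e:=List Bool

Derivation:
step 1: unify List d ~ e  [subst: {-} | 1 pending]
  bind e := List d
step 2: unify d ~ Bool  [subst: {e:=List d} | 0 pending]
  bind d := Bool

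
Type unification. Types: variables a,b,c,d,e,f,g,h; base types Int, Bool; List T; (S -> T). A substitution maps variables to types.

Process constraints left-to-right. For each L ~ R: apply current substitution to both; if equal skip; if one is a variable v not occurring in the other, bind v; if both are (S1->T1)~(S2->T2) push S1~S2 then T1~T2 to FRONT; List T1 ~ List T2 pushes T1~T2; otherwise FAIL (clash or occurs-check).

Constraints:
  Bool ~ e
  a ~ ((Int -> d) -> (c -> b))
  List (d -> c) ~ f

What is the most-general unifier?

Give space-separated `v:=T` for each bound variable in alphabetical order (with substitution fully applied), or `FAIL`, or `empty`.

Answer: a:=((Int -> d) -> (c -> b)) e:=Bool f:=List (d -> c)

Derivation:
step 1: unify Bool ~ e  [subst: {-} | 2 pending]
  bind e := Bool
step 2: unify a ~ ((Int -> d) -> (c -> b))  [subst: {e:=Bool} | 1 pending]
  bind a := ((Int -> d) -> (c -> b))
step 3: unify List (d -> c) ~ f  [subst: {e:=Bool, a:=((Int -> d) -> (c -> b))} | 0 pending]
  bind f := List (d -> c)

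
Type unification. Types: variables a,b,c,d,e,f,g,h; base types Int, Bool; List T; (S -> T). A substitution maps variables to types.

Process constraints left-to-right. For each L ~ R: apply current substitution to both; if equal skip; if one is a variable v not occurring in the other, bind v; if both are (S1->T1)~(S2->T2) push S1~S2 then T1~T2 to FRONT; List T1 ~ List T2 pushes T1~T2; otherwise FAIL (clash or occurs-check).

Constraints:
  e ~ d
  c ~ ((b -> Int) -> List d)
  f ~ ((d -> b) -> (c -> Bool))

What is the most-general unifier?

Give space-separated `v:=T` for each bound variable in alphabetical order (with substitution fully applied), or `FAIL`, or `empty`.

step 1: unify e ~ d  [subst: {-} | 2 pending]
  bind e := d
step 2: unify c ~ ((b -> Int) -> List d)  [subst: {e:=d} | 1 pending]
  bind c := ((b -> Int) -> List d)
step 3: unify f ~ ((d -> b) -> (((b -> Int) -> List d) -> Bool))  [subst: {e:=d, c:=((b -> Int) -> List d)} | 0 pending]
  bind f := ((d -> b) -> (((b -> Int) -> List d) -> Bool))

Answer: c:=((b -> Int) -> List d) e:=d f:=((d -> b) -> (((b -> Int) -> List d) -> Bool))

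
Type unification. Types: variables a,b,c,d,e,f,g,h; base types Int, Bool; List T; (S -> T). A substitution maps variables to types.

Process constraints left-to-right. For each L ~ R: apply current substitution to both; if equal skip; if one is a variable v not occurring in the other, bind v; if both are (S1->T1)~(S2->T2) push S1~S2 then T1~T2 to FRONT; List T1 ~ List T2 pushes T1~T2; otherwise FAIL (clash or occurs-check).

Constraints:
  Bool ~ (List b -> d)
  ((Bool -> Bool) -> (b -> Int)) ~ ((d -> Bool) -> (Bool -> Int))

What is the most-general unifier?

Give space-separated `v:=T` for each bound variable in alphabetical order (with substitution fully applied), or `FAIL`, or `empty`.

step 1: unify Bool ~ (List b -> d)  [subst: {-} | 1 pending]
  clash: Bool vs (List b -> d)

Answer: FAIL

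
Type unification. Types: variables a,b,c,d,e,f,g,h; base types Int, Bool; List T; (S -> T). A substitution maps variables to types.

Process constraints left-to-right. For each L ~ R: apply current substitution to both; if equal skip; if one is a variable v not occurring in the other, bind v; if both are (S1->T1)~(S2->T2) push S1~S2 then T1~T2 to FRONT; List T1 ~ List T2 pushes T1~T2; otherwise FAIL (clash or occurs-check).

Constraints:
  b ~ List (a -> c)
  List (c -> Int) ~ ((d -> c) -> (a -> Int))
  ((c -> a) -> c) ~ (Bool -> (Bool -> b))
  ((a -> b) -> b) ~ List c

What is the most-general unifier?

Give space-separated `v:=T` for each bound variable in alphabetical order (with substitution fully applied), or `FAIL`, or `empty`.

step 1: unify b ~ List (a -> c)  [subst: {-} | 3 pending]
  bind b := List (a -> c)
step 2: unify List (c -> Int) ~ ((d -> c) -> (a -> Int))  [subst: {b:=List (a -> c)} | 2 pending]
  clash: List (c -> Int) vs ((d -> c) -> (a -> Int))

Answer: FAIL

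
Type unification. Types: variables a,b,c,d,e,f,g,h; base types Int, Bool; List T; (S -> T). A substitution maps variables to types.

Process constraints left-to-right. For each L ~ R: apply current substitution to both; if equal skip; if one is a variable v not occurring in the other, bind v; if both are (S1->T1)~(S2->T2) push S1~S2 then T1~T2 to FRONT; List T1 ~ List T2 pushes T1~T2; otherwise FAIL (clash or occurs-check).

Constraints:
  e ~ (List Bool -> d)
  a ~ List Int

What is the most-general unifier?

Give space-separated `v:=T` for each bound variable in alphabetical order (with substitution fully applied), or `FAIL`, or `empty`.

step 1: unify e ~ (List Bool -> d)  [subst: {-} | 1 pending]
  bind e := (List Bool -> d)
step 2: unify a ~ List Int  [subst: {e:=(List Bool -> d)} | 0 pending]
  bind a := List Int

Answer: a:=List Int e:=(List Bool -> d)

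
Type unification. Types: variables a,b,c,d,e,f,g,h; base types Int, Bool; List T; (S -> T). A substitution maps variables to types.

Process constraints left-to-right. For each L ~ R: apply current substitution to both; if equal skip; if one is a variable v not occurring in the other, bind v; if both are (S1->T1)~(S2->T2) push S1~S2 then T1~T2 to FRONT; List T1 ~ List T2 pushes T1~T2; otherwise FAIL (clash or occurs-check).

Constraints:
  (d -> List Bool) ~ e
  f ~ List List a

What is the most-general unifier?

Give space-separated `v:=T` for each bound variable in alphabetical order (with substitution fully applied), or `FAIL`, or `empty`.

Answer: e:=(d -> List Bool) f:=List List a

Derivation:
step 1: unify (d -> List Bool) ~ e  [subst: {-} | 1 pending]
  bind e := (d -> List Bool)
step 2: unify f ~ List List a  [subst: {e:=(d -> List Bool)} | 0 pending]
  bind f := List List a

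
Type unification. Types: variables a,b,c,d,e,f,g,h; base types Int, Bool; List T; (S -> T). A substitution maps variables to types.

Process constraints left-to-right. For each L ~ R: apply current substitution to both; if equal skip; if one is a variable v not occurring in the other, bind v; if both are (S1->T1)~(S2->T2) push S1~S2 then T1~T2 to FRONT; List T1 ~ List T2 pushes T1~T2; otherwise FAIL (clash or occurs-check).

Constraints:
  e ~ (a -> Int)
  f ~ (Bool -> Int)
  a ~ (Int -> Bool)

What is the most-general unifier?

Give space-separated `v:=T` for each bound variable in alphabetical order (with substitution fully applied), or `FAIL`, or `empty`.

Answer: a:=(Int -> Bool) e:=((Int -> Bool) -> Int) f:=(Bool -> Int)

Derivation:
step 1: unify e ~ (a -> Int)  [subst: {-} | 2 pending]
  bind e := (a -> Int)
step 2: unify f ~ (Bool -> Int)  [subst: {e:=(a -> Int)} | 1 pending]
  bind f := (Bool -> Int)
step 3: unify a ~ (Int -> Bool)  [subst: {e:=(a -> Int), f:=(Bool -> Int)} | 0 pending]
  bind a := (Int -> Bool)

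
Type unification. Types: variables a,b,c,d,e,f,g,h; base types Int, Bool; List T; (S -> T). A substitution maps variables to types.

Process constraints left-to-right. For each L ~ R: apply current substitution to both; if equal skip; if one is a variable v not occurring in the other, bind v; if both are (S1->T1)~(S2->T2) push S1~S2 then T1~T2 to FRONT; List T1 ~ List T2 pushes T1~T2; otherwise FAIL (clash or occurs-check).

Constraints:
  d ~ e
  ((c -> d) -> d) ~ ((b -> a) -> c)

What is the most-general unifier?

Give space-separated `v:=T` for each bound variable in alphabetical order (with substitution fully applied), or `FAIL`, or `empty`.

step 1: unify d ~ e  [subst: {-} | 1 pending]
  bind d := e
step 2: unify ((c -> e) -> e) ~ ((b -> a) -> c)  [subst: {d:=e} | 0 pending]
  -> decompose arrow: push (c -> e)~(b -> a), e~c
step 3: unify (c -> e) ~ (b -> a)  [subst: {d:=e} | 1 pending]
  -> decompose arrow: push c~b, e~a
step 4: unify c ~ b  [subst: {d:=e} | 2 pending]
  bind c := b
step 5: unify e ~ a  [subst: {d:=e, c:=b} | 1 pending]
  bind e := a
step 6: unify a ~ b  [subst: {d:=e, c:=b, e:=a} | 0 pending]
  bind a := b

Answer: a:=b c:=b d:=b e:=b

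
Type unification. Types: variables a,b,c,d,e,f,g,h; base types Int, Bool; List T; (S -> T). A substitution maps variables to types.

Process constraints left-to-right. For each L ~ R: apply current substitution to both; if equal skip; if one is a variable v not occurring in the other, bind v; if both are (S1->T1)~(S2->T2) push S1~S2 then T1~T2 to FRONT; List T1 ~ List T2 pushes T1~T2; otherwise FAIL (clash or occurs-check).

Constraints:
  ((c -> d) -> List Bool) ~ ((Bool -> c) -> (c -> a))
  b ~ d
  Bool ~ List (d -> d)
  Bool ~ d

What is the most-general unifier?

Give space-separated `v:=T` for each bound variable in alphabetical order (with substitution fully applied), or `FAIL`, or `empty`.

step 1: unify ((c -> d) -> List Bool) ~ ((Bool -> c) -> (c -> a))  [subst: {-} | 3 pending]
  -> decompose arrow: push (c -> d)~(Bool -> c), List Bool~(c -> a)
step 2: unify (c -> d) ~ (Bool -> c)  [subst: {-} | 4 pending]
  -> decompose arrow: push c~Bool, d~c
step 3: unify c ~ Bool  [subst: {-} | 5 pending]
  bind c := Bool
step 4: unify d ~ Bool  [subst: {c:=Bool} | 4 pending]
  bind d := Bool
step 5: unify List Bool ~ (Bool -> a)  [subst: {c:=Bool, d:=Bool} | 3 pending]
  clash: List Bool vs (Bool -> a)

Answer: FAIL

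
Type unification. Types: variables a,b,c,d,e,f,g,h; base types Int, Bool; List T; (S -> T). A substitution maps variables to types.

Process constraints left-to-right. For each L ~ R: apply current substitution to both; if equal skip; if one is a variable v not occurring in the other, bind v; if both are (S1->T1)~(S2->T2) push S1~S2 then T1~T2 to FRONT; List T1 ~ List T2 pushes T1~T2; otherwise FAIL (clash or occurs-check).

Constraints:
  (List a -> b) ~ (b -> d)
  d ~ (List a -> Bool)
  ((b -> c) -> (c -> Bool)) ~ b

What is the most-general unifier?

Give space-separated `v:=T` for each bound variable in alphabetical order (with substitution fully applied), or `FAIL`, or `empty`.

step 1: unify (List a -> b) ~ (b -> d)  [subst: {-} | 2 pending]
  -> decompose arrow: push List a~b, b~d
step 2: unify List a ~ b  [subst: {-} | 3 pending]
  bind b := List a
step 3: unify List a ~ d  [subst: {b:=List a} | 2 pending]
  bind d := List a
step 4: unify List a ~ (List a -> Bool)  [subst: {b:=List a, d:=List a} | 1 pending]
  clash: List a vs (List a -> Bool)

Answer: FAIL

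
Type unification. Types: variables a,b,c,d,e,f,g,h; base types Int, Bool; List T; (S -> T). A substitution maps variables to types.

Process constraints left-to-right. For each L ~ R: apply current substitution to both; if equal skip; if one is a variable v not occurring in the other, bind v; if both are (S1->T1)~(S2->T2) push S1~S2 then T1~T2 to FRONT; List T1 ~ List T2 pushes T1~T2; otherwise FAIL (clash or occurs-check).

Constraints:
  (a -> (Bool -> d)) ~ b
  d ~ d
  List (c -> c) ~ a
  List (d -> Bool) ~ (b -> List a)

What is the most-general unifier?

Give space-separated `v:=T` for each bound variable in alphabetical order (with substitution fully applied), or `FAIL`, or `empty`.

step 1: unify (a -> (Bool -> d)) ~ b  [subst: {-} | 3 pending]
  bind b := (a -> (Bool -> d))
step 2: unify d ~ d  [subst: {b:=(a -> (Bool -> d))} | 2 pending]
  -> identical, skip
step 3: unify List (c -> c) ~ a  [subst: {b:=(a -> (Bool -> d))} | 1 pending]
  bind a := List (c -> c)
step 4: unify List (d -> Bool) ~ ((List (c -> c) -> (Bool -> d)) -> List List (c -> c))  [subst: {b:=(a -> (Bool -> d)), a:=List (c -> c)} | 0 pending]
  clash: List (d -> Bool) vs ((List (c -> c) -> (Bool -> d)) -> List List (c -> c))

Answer: FAIL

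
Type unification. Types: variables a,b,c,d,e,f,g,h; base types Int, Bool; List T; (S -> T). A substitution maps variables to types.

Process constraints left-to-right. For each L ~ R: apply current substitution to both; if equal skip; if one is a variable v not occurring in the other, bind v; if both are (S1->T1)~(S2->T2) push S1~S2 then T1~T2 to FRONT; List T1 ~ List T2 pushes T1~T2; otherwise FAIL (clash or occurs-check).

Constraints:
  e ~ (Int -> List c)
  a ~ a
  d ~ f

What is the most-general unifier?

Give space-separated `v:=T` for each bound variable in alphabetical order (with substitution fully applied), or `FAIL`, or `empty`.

step 1: unify e ~ (Int -> List c)  [subst: {-} | 2 pending]
  bind e := (Int -> List c)
step 2: unify a ~ a  [subst: {e:=(Int -> List c)} | 1 pending]
  -> identical, skip
step 3: unify d ~ f  [subst: {e:=(Int -> List c)} | 0 pending]
  bind d := f

Answer: d:=f e:=(Int -> List c)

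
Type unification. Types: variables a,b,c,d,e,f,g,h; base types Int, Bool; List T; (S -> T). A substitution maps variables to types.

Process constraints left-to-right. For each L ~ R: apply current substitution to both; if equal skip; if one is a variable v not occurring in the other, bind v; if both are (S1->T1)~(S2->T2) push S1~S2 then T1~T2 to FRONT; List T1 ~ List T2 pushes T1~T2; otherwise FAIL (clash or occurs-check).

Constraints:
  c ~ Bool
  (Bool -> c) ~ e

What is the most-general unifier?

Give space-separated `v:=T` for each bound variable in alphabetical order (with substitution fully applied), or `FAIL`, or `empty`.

step 1: unify c ~ Bool  [subst: {-} | 1 pending]
  bind c := Bool
step 2: unify (Bool -> Bool) ~ e  [subst: {c:=Bool} | 0 pending]
  bind e := (Bool -> Bool)

Answer: c:=Bool e:=(Bool -> Bool)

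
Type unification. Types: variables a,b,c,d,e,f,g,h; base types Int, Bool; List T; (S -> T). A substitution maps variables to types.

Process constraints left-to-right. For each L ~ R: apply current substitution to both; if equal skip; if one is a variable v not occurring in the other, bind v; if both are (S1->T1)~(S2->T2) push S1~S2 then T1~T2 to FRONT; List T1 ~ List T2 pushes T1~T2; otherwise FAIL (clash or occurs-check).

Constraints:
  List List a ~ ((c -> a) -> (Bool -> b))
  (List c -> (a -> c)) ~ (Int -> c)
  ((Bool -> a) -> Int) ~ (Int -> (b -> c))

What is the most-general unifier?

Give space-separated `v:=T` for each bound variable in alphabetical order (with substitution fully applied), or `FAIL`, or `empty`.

step 1: unify List List a ~ ((c -> a) -> (Bool -> b))  [subst: {-} | 2 pending]
  clash: List List a vs ((c -> a) -> (Bool -> b))

Answer: FAIL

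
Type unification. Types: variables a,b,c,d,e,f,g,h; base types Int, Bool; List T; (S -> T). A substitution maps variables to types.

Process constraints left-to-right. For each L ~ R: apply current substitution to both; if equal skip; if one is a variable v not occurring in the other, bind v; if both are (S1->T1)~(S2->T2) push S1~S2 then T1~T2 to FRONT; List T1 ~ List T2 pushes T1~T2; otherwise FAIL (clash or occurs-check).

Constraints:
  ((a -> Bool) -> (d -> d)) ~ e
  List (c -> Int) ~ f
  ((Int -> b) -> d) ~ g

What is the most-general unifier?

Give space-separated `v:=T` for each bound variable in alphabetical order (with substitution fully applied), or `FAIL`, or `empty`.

Answer: e:=((a -> Bool) -> (d -> d)) f:=List (c -> Int) g:=((Int -> b) -> d)

Derivation:
step 1: unify ((a -> Bool) -> (d -> d)) ~ e  [subst: {-} | 2 pending]
  bind e := ((a -> Bool) -> (d -> d))
step 2: unify List (c -> Int) ~ f  [subst: {e:=((a -> Bool) -> (d -> d))} | 1 pending]
  bind f := List (c -> Int)
step 3: unify ((Int -> b) -> d) ~ g  [subst: {e:=((a -> Bool) -> (d -> d)), f:=List (c -> Int)} | 0 pending]
  bind g := ((Int -> b) -> d)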